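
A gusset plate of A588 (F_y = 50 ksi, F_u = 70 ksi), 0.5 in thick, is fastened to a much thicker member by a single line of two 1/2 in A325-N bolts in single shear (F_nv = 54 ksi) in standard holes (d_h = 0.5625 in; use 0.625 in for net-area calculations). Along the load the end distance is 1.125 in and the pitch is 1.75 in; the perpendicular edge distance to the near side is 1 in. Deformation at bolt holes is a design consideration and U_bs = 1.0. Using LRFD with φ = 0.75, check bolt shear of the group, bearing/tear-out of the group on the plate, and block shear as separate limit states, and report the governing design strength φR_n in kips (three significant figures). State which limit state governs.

15.9 kips (bolt shear governs)

Bolt shear: A_b = π·0.5²/4 = 0.1963 in²; R_n = 54 × 0.1963 × 2 × 1 = 21.21 kips → 0.75 × 21.21 = 15.9 kips.
Bearing: edge l_c = 0.8438, r_n = 35.44 kips; interior l_c = 1.188, r_n = 42 kips; R_n = 35.44 + 1·42 = 77.44 kips → 58.1 kips.
Block shear: A_gv = 1.438, A_nv = 0.9688, A_nt = 0.3438 in²; R_n = min(0.6F_uA_nv, 0.6F_yA_gv) + U_bs·F_u·A_nt = 64.75 kips → 48.6 kips.
Bolt shear governs: 15.9 kips.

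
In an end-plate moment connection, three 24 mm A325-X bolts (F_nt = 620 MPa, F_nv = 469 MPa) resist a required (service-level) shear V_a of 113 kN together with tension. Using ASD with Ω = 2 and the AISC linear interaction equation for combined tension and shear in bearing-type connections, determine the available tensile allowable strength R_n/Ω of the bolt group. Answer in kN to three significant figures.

398 kN

A_b = π·24²/4 = 452.4 mm²; f_rv = 113 × 1000 / (3 × 452.4) = 83.26 MPa.
F'_nt = 1.3 F_nt − (Ω F_nt / F_nv) f_rv = 1.3·620 − (2·620/469)·83.26 = 585.9 MPa, capped at F_nt → F'_nt = 585.9 MPa.
R_n = F'_nt · A_b · n = 585.9 × 452.4 × 3 / 1000 = 795.1 kN.
Allowable strength R_n/Ω = 795.1 / 2 = 398 kN.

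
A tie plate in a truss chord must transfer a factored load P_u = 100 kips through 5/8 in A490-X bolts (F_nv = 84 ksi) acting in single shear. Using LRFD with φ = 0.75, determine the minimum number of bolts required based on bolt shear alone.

6 bolts

A_b = π·0.625²/4 = 0.3068 in².
Per-bolt design strength φR_n = 0.75 × 84 × 0.3068 × 1 = 19.33 kips.
n ≥ 100 / 19.33 = 5.174 → use 6 bolts.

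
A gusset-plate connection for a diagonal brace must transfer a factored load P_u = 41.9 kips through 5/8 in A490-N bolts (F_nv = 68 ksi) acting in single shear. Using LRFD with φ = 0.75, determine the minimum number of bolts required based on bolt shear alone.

A_b = π·0.625²/4 = 0.3068 in².
Per-bolt design strength φR_n = 0.75 × 68 × 0.3068 × 1 = 15.65 kips.
n ≥ 41.9 / 15.65 = 2.678 → use 3 bolts.

3 bolts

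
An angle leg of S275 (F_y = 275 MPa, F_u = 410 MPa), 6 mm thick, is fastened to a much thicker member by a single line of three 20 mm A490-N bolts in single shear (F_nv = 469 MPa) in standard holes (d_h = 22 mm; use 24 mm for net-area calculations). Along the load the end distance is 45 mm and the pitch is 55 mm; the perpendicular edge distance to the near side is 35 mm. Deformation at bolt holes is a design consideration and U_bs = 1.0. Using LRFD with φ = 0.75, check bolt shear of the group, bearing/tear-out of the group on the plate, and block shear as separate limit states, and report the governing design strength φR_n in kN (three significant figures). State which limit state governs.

148 kN (block shear governs)

Bolt shear: A_b = π·20²/4 = 314.2 mm²; R_n = 469 × 314.2 × 3 × 1 / 1000 = 442 kN → 0.75 × 442 = 332 kN.
Bearing: edge l_c = 34, r_n = 100.4 kN; interior l_c = 33, r_n = 97.42 kN; R_n = 100.4 + 2·97.42 = 295.2 kN → 221 kN.
Block shear: A_gv = 930, A_nv = 570, A_nt = 138 mm²; R_n = min(0.6F_uA_nv, 0.6F_yA_gv) + U_bs·F_u·A_nt = 196.8 kN → 148 kN.
Block shear governs: 148 kN.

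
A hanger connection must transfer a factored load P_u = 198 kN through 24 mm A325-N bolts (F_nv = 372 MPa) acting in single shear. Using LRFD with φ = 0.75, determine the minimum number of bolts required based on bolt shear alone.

A_b = π·24²/4 = 452.4 mm².
Per-bolt design strength φR_n = 0.75 × 372 × 452.4 × 1 / 1000 = 126.2 kN.
n ≥ 198 / 126.2 = 1.569 → use 2 bolts.

2 bolts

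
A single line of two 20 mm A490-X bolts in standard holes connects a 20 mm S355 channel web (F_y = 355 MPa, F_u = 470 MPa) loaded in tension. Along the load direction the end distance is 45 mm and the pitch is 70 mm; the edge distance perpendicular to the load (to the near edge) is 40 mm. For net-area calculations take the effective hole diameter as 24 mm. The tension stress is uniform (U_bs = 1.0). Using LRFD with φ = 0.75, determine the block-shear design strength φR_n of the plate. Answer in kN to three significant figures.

532 kN

Shear plane L_v = 45 + 1·70 = 115 mm; A_gv = 115 × 20 = 2300 mm².
A_nv = (115 − 1.5·24) × 20 = 1580 mm².
A_nt = (40 − 0.5·24) × 20 = 560 mm².
0.6 F_u A_nv = 445.6 kN; 0.6 F_y A_gv = 489.9 kN → shear rupture governs the shear term.
R_n = 445.6 + 1.0 × 470 × 560 / 1000 = 708.8 kN.
Design strength φR_n = 0.75 × 708.8 = 532 kN.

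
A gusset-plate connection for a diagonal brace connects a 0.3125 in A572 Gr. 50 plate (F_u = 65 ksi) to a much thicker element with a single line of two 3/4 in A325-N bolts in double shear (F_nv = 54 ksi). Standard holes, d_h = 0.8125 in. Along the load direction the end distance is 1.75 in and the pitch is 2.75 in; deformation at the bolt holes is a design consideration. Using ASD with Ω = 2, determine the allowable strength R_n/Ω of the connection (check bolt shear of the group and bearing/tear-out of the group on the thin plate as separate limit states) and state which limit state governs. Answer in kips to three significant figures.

34.7 kips (bearing governs)

Bolt shear: A_b = π·0.75²/4 = 0.4418 in²; R_n = 54 × 0.4418 × 2 × 2 = 95.43 kips → 95.43 / 2 = 47.7 kips.
Bearing (1.2 l_c t F_u ≤ 2.4 d t F_u): upper limit = 2.4·0.75·0.3125·65 = 36.56 kips.
  Edge l_c = 1.75 − 0.8125/2 = 1.344 → r_n = 32.75 kips; interior l_c = 2.75 − 0.8125 = 1.938 → r_n = 36.56 kips.
  R_n,bearing = 1·32.75 + 1·36.56 = 69.32 kips → 69.32 / 2 = 34.7 kips.
Bearing governs: 34.7 kips.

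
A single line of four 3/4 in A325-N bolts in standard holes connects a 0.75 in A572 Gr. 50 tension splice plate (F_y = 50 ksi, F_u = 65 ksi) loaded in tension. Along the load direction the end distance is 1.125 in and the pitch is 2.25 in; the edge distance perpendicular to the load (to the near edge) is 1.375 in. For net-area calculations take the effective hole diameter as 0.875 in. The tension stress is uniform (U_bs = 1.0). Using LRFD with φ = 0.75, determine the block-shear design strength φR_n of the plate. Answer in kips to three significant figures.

140 kips

Shear plane L_v = 1.125 + 3·2.25 = 7.875 in; A_gv = 7.875 × 0.75 = 5.906 in².
A_nv = (7.875 − 3.5·0.875) × 0.75 = 3.609 in².
A_nt = (1.375 − 0.5·0.875) × 0.75 = 0.7031 in².
0.6 F_u A_nv = 140.8 kips; 0.6 F_y A_gv = 177.2 kips → shear rupture governs the shear term.
R_n = 140.8 + 1.0 × 65 × 0.7031 = 186.5 kips.
Design strength φR_n = 0.75 × 186.5 = 140 kips.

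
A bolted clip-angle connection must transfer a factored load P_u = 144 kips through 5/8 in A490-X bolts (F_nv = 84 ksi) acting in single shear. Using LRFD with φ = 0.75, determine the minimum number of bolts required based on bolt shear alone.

8 bolts

A_b = π·0.625²/4 = 0.3068 in².
Per-bolt design strength φR_n = 0.75 × 84 × 0.3068 × 1 = 19.33 kips.
n ≥ 144 / 19.33 = 7.45 → use 8 bolts.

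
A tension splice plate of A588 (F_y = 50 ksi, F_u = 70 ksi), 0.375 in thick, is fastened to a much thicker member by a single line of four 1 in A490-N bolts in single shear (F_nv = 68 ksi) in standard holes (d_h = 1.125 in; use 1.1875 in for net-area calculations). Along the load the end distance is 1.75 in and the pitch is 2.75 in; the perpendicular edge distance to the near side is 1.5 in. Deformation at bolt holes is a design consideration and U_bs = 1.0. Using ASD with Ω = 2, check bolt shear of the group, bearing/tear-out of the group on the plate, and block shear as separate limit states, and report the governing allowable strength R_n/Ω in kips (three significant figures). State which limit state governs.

57.9 kips (block shear governs)

Bolt shear: A_b = π·1²/4 = 0.7854 in²; R_n = 68 × 0.7854 × 4 × 1 = 213.6 kips → 213.6 / 2 = 107 kips.
Bearing: edge l_c = 1.188, r_n = 37.41 kips; interior l_c = 1.625, r_n = 51.19 kips; R_n = 37.41 + 3·51.19 = 191 kips → 95.5 kips.
Block shear: A_gv = 3.75, A_nv = 2.191, A_nt = 0.3398 in²; R_n = min(0.6F_uA_nv, 0.6F_yA_gv) + U_bs·F_u·A_nt = 115.8 kips → 57.9 kips.
Block shear governs: 57.9 kips.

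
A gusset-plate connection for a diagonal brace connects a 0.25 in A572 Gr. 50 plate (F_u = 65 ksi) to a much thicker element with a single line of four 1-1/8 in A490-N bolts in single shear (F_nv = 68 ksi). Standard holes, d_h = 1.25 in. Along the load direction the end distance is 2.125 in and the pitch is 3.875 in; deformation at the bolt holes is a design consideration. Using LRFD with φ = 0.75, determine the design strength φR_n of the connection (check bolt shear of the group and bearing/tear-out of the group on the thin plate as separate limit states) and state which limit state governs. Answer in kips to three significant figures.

121 kips (bearing governs)

Bolt shear: A_b = π·1.125²/4 = 0.994 in²; R_n = 68 × 0.994 × 4 × 1 = 270.4 kips → 0.75 × 270.4 = 203 kips.
Bearing (1.2 l_c t F_u ≤ 2.4 d t F_u): upper limit = 2.4·1.125·0.25·65 = 43.87 kips.
  Edge l_c = 2.125 − 1.25/2 = 1.5 → r_n = 29.25 kips; interior l_c = 3.875 − 1.25 = 2.625 → r_n = 43.87 kips.
  R_n,bearing = 1·29.25 + 3·43.87 = 160.9 kips → 0.75 × 160.9 = 121 kips.
Bearing governs: 121 kips.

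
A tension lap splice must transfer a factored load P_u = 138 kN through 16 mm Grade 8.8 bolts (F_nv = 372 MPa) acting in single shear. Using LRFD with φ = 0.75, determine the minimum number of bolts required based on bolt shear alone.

A_b = π·16²/4 = 201.1 mm².
Per-bolt design strength φR_n = 0.75 × 372 × 201.1 × 1 / 1000 = 56.1 kN.
n ≥ 138 / 56.1 = 2.46 → use 3 bolts.

3 bolts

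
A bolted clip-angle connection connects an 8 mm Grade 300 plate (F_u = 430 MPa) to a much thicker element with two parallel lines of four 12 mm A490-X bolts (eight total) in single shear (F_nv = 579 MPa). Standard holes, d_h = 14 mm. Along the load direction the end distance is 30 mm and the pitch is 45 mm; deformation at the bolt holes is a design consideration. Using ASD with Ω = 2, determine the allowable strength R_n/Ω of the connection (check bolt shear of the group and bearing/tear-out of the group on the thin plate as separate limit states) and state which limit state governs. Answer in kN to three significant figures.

262 kN (bolt shear governs)

Bolt shear: A_b = π·12²/4 = 113.1 mm²; R_n = 579 × 113.1 × 8 × 1 / 1000 = 523.9 kN → 523.9 / 2 = 262 kN.
Bearing (1.2 l_c t F_u ≤ 2.4 d t F_u): upper limit = 2.4·12·8·430 / 1000 = 99.07 kN.
  Edge l_c = 30 − 14/2 = 23 → r_n = 94.94 kN; interior l_c = 45 − 14 = 31 → r_n = 99.07 kN.
  R_n,bearing = 2·94.94 + 6·99.07 = 784.3 kN → 784.3 / 2 = 392 kN.
Bolt shear governs: 262 kN.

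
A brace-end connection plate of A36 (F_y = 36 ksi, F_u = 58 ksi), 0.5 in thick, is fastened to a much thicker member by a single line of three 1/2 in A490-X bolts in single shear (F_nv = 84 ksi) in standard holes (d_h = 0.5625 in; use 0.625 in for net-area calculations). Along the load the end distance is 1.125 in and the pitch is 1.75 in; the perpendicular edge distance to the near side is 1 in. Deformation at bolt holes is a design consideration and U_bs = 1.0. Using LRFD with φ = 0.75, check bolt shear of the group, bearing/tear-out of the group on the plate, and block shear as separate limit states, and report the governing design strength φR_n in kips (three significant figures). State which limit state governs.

37.1 kips (bolt shear governs)

Bolt shear: A_b = π·0.5²/4 = 0.1963 in²; R_n = 84 × 0.1963 × 3 × 1 = 49.48 kips → 0.75 × 49.48 = 37.1 kips.
Bearing: edge l_c = 0.8438, r_n = 29.36 kips; interior l_c = 1.188, r_n = 34.8 kips; R_n = 29.36 + 2·34.8 = 98.96 kips → 74.2 kips.
Block shear: A_gv = 2.312, A_nv = 1.531, A_nt = 0.3438 in²; R_n = min(0.6F_uA_nv, 0.6F_yA_gv) + U_bs·F_u·A_nt = 69.89 kips → 52.4 kips.
Bolt shear governs: 37.1 kips.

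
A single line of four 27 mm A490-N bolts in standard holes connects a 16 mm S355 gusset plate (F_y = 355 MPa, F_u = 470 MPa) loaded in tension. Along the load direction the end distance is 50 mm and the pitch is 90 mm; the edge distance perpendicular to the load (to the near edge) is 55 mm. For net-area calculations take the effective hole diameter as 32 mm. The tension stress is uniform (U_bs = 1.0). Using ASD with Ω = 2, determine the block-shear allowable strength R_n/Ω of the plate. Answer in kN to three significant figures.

Shear plane L_v = 50 + 3·90 = 320 mm; A_gv = 320 × 16 = 5120 mm².
A_nv = (320 − 3.5·32) × 16 = 3328 mm².
A_nt = (55 − 0.5·32) × 16 = 624 mm².
0.6 F_u A_nv = 938.5 kN; 0.6 F_y A_gv = 1091 kN → shear rupture governs the shear term.
R_n = 938.5 + 1.0 × 470 × 624 / 1000 = 1232 kN.
Allowable strength R_n/Ω = 1232 / 2 = 616 kN.

616 kN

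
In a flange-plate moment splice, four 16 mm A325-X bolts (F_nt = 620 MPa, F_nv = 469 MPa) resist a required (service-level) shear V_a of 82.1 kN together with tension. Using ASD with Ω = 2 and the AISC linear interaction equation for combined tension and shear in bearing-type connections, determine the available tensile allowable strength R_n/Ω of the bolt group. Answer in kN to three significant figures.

A_b = π·16²/4 = 201.1 mm²; f_rv = 82.1 × 1000 / (4 × 201.1) = 102.1 MPa.
F'_nt = 1.3 F_nt − (Ω F_nt / F_nv) f_rv = 1.3·620 − (2·620/469)·102.1 = 536.1 MPa, capped at F_nt → F'_nt = 536.1 MPa.
R_n = F'_nt · A_b · n = 536.1 × 201.1 × 4 / 1000 = 431.2 kN.
Allowable strength R_n/Ω = 431.2 / 2 = 216 kN.

216 kN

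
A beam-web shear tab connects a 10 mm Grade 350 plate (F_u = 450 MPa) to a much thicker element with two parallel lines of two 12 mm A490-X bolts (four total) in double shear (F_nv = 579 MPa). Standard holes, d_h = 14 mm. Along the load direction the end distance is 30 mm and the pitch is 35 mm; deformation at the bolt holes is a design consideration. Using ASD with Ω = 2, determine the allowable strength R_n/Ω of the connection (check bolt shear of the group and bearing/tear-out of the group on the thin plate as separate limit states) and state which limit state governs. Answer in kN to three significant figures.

Bolt shear: A_b = π·12²/4 = 113.1 mm²; R_n = 579 × 113.1 × 4 × 2 / 1000 = 523.9 kN → 523.9 / 2 = 262 kN.
Bearing (1.2 l_c t F_u ≤ 2.4 d t F_u): upper limit = 2.4·12·10·450 / 1000 = 129.6 kN.
  Edge l_c = 30 − 14/2 = 23 → r_n = 124.2 kN; interior l_c = 35 − 14 = 21 → r_n = 113.4 kN.
  R_n,bearing = 2·124.2 + 2·113.4 = 475.2 kN → 475.2 / 2 = 238 kN.
Bearing governs: 238 kN.

238 kN (bearing governs)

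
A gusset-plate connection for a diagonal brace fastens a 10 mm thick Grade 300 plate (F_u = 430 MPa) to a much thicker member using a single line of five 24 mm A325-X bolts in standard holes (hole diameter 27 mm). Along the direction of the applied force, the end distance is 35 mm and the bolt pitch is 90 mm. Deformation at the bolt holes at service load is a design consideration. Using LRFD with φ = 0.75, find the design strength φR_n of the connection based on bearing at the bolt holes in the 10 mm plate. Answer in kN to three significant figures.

Per bolt r_n = 1.2 l_c t F_u ≤ 2.4 d t F_u; upper limit = 2.4 × 24 × 10 × 430 / 1000 = 247.7 kN.
Edge bolt: l_c = 35 − 27/2 = 21.5 mm → 1.2 × 21.5 × 10 × 430 / 1000 = 110.9 → r_n = 110.9 kN.
Interior bolts: l_c = 90 − 27 = 63 mm → 1.2 × 63 × 10 × 430 / 1000 = 325.1 → r_n = 247.7 kN.
R_n = 1 × 110.9 + 4 × 247.7 = 1102 kN.
Design strength φR_n = 0.75 × 1102 = 826 kN.

826 kN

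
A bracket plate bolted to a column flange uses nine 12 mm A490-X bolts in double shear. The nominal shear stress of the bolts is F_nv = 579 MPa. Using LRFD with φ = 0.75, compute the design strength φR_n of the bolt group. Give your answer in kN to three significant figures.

884 kN

A_b = π × 12² / 4 = 113.1 mm².
R_n = F_nv · A_b · n · n_s = 579 × 113.1 × 9 × 2 / 1000 = 1179 kN.
Design strength φR_n = 0.75 × 1179 = 884 kN.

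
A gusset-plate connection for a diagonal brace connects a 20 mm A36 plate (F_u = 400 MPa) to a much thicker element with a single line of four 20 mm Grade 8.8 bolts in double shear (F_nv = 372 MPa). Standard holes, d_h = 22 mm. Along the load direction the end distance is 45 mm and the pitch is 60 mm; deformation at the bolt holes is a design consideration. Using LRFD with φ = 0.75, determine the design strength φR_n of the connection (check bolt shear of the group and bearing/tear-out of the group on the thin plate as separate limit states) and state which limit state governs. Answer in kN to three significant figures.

701 kN (bolt shear governs)

Bolt shear: A_b = π·20²/4 = 314.2 mm²; R_n = 372 × 314.2 × 4 × 2 / 1000 = 934.9 kN → 0.75 × 934.9 = 701 kN.
Bearing (1.2 l_c t F_u ≤ 2.4 d t F_u): upper limit = 2.4·20·20·400 / 1000 = 384 kN.
  Edge l_c = 45 − 22/2 = 34 → r_n = 326.4 kN; interior l_c = 60 − 22 = 38 → r_n = 364.8 kN.
  R_n,bearing = 1·326.4 + 3·364.8 = 1421 kN → 0.75 × 1421 = 1070 kN.
Bolt shear governs: 701 kN.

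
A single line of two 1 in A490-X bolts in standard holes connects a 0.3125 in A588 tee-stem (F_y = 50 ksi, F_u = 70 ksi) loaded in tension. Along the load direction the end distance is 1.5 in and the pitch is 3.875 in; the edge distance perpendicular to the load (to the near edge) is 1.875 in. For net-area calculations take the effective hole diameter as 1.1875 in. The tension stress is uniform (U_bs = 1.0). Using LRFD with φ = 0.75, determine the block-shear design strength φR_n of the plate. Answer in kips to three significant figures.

56.4 kips

Shear plane L_v = 1.5 + 1·3.875 = 5.375 in; A_gv = 5.375 × 0.3125 = 1.68 in².
A_nv = (5.375 − 1.5·1.1875) × 0.3125 = 1.123 in².
A_nt = (1.875 − 0.5·1.1875) × 0.3125 = 0.4004 in².
0.6 F_u A_nv = 47.17 kips; 0.6 F_y A_gv = 50.39 kips → shear rupture governs the shear term.
R_n = 47.17 + 1.0 × 70 × 0.4004 = 75.2 kips.
Design strength φR_n = 0.75 × 75.2 = 56.4 kips.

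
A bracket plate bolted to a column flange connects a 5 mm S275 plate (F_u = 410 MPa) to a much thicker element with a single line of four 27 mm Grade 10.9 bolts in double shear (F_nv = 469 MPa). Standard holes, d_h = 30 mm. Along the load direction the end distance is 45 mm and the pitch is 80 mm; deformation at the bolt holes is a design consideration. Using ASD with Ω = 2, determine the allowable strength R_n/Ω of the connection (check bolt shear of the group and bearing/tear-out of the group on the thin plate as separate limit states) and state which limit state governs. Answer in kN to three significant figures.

221 kN (bearing governs)

Bolt shear: A_b = π·27²/4 = 572.6 mm²; R_n = 469 × 572.6 × 4 × 2 / 1000 = 2148 kN → 2148 / 2 = 1070 kN.
Bearing (1.2 l_c t F_u ≤ 2.4 d t F_u): upper limit = 2.4·27·5·410 / 1000 = 132.8 kN.
  Edge l_c = 45 − 30/2 = 30 → r_n = 73.8 kN; interior l_c = 80 − 30 = 50 → r_n = 123 kN.
  R_n,bearing = 1·73.8 + 3·123 = 442.8 kN → 442.8 / 2 = 221 kN.
Bearing governs: 221 kN.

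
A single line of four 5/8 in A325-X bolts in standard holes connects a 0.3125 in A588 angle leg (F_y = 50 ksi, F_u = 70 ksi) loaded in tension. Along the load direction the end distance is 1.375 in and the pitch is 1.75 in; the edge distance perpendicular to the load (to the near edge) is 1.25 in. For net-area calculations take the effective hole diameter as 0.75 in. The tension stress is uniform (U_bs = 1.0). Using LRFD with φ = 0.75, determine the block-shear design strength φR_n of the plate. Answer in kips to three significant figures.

53.7 kips

Shear plane L_v = 1.375 + 3·1.75 = 6.625 in; A_gv = 6.625 × 0.3125 = 2.07 in².
A_nv = (6.625 − 3.5·0.75) × 0.3125 = 1.25 in².
A_nt = (1.25 − 0.5·0.75) × 0.3125 = 0.2734 in².
0.6 F_u A_nv = 52.5 kips; 0.6 F_y A_gv = 62.11 kips → shear rupture governs the shear term.
R_n = 52.5 + 1.0 × 70 × 0.2734 = 71.64 kips.
Design strength φR_n = 0.75 × 71.64 = 53.7 kips.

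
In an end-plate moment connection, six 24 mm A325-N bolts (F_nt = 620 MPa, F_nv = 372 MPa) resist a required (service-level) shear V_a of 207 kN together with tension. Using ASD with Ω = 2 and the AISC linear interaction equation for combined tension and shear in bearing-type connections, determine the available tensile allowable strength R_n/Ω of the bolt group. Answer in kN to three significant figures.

A_b = π·24²/4 = 452.4 mm²; f_rv = 207 × 1000 / (6 × 452.4) = 76.26 MPa.
F'_nt = 1.3 F_nt − (Ω F_nt / F_nv) f_rv = 1.3·620 − (2·620/372)·76.26 = 551.8 MPa, capped at F_nt → F'_nt = 551.8 MPa.
R_n = F'_nt · A_b · n = 551.8 × 452.4 × 6 / 1000 = 1498 kN.
Allowable strength R_n/Ω = 1498 / 2 = 749 kN.

749 kN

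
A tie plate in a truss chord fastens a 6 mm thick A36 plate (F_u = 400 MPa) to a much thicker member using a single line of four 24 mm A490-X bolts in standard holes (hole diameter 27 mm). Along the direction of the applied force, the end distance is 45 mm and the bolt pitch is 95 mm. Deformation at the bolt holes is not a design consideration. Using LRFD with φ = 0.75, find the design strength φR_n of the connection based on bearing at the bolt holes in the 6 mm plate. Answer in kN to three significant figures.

Per bolt r_n = 1.5 l_c t F_u ≤ 3.0 d t F_u; upper limit = 3.0 × 24 × 6 × 400 / 1000 = 172.8 kN.
Edge bolt: l_c = 45 − 27/2 = 31.5 mm → 1.5 × 31.5 × 6 × 400 / 1000 = 113.4 → r_n = 113.4 kN.
Interior bolts: l_c = 95 − 27 = 68 mm → 1.5 × 68 × 6 × 400 / 1000 = 244.8 → r_n = 172.8 kN.
R_n = 1 × 113.4 + 3 × 172.8 = 631.8 kN.
Design strength φR_n = 0.75 × 631.8 = 474 kN.

474 kN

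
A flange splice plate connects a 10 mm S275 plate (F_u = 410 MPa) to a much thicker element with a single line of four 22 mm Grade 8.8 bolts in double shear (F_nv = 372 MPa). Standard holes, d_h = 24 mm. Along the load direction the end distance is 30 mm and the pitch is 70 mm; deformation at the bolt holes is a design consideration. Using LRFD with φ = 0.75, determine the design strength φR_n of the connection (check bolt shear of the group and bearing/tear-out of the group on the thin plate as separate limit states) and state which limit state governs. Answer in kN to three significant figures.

554 kN (bearing governs)

Bolt shear: A_b = π·22²/4 = 380.1 mm²; R_n = 372 × 380.1 × 4 × 2 / 1000 = 1131 kN → 0.75 × 1131 = 848 kN.
Bearing (1.2 l_c t F_u ≤ 2.4 d t F_u): upper limit = 2.4·22·10·410 / 1000 = 216.5 kN.
  Edge l_c = 30 − 24/2 = 18 → r_n = 88.56 kN; interior l_c = 70 − 24 = 46 → r_n = 216.5 kN.
  R_n,bearing = 1·88.56 + 3·216.5 = 738 kN → 0.75 × 738 = 554 kN.
Bearing governs: 554 kN.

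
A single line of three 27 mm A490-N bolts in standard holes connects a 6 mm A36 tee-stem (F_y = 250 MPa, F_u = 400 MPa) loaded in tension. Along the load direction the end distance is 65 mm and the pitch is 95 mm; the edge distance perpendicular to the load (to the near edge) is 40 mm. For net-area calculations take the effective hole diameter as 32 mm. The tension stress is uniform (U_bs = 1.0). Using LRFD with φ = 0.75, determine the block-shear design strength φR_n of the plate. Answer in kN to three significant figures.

Shear plane L_v = 65 + 2·95 = 255 mm; A_gv = 255 × 6 = 1530 mm².
A_nv = (255 − 2.5·32) × 6 = 1050 mm².
A_nt = (40 − 0.5·32) × 6 = 144 mm².
0.6 F_u A_nv = 252 kN; 0.6 F_y A_gv = 229.5 kN → shear yielding governs the shear term.
R_n = 229.5 + 1.0 × 400 × 144 / 1000 = 287.1 kN.
Design strength φR_n = 0.75 × 287.1 = 215 kN.

215 kN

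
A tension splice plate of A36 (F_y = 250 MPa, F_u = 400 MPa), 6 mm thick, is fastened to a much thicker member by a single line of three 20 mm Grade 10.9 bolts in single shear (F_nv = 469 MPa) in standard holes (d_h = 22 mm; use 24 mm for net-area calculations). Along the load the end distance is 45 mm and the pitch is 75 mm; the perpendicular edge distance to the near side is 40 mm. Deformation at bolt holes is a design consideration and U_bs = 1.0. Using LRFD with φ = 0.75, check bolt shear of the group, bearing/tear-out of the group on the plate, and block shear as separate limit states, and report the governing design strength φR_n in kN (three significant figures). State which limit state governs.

182 kN (block shear governs)

Bolt shear: A_b = π·20²/4 = 314.2 mm²; R_n = 469 × 314.2 × 3 × 1 / 1000 = 442 kN → 0.75 × 442 = 332 kN.
Bearing: edge l_c = 34, r_n = 97.92 kN; interior l_c = 53, r_n = 115.2 kN; R_n = 97.92 + 2·115.2 = 328.3 kN → 246 kN.
Block shear: A_gv = 1170, A_nv = 810, A_nt = 168 mm²; R_n = min(0.6F_uA_nv, 0.6F_yA_gv) + U_bs·F_u·A_nt = 242.7 kN → 182 kN.
Block shear governs: 182 kN.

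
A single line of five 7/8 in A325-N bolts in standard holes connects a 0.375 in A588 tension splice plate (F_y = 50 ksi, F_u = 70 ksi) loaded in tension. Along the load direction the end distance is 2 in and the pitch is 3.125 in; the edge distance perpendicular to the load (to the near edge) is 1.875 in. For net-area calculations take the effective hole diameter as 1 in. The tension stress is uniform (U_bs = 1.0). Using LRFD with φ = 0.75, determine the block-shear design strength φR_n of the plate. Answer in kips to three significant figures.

145 kips

Shear plane L_v = 2 + 4·3.125 = 14.5 in; A_gv = 14.5 × 0.375 = 5.438 in².
A_nv = (14.5 − 4.5·1) × 0.375 = 3.75 in².
A_nt = (1.875 − 0.5·1) × 0.375 = 0.5156 in².
0.6 F_u A_nv = 157.5 kips; 0.6 F_y A_gv = 163.1 kips → shear rupture governs the shear term.
R_n = 157.5 + 1.0 × 70 × 0.5156 = 193.6 kips.
Design strength φR_n = 0.75 × 193.6 = 145 kips.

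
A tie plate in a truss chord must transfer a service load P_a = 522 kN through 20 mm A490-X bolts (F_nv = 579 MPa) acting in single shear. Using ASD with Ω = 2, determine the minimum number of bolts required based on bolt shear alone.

A_b = π·20²/4 = 314.2 mm².
Per-bolt allowable strength R_n/Ω = 579 × 314.2 × 1 / 1000 / 2 = 90.95 kN.
n ≥ 522 / 90.95 = 5.739 → use 6 bolts.

6 bolts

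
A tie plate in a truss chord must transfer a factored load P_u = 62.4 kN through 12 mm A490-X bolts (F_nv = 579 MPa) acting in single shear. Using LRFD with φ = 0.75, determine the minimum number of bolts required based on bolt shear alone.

A_b = π·12²/4 = 113.1 mm².
Per-bolt design strength φR_n = 0.75 × 579 × 113.1 × 1 / 1000 = 49.11 kN.
n ≥ 62.4 / 49.11 = 1.271 → use 2 bolts.

2 bolts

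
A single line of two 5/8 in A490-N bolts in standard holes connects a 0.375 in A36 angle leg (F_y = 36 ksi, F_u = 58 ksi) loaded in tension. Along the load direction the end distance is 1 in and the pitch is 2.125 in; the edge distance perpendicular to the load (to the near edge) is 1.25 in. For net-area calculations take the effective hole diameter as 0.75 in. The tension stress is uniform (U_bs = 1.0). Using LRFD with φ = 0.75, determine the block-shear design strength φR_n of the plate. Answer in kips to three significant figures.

Shear plane L_v = 1 + 1·2.125 = 3.125 in; A_gv = 3.125 × 0.375 = 1.172 in².
A_nv = (3.125 − 1.5·0.75) × 0.375 = 0.75 in².
A_nt = (1.25 − 0.5·0.75) × 0.375 = 0.3281 in².
0.6 F_u A_nv = 26.1 kips; 0.6 F_y A_gv = 25.31 kips → shear yielding governs the shear term.
R_n = 25.31 + 1.0 × 58 × 0.3281 = 44.34 kips.
Design strength φR_n = 0.75 × 44.34 = 33.3 kips.

33.3 kips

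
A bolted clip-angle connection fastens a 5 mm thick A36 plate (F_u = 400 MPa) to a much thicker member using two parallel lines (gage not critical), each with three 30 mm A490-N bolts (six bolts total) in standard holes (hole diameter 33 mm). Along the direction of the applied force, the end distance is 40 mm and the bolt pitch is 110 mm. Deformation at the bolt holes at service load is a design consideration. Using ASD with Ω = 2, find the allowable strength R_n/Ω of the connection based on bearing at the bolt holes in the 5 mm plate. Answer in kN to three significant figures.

Per bolt r_n = 1.2 l_c t F_u ≤ 2.4 d t F_u; upper limit = 2.4 × 30 × 5 × 400 / 1000 = 144 kN.
Edge bolt: l_c = 40 − 33/2 = 23.5 mm → 1.2 × 23.5 × 5 × 400 / 1000 = 56.4 → r_n = 56.4 kN.
Interior bolts: l_c = 110 − 33 = 77 mm → 1.2 × 77 × 5 × 400 / 1000 = 184.8 → r_n = 144 kN.
R_n = 2 × 56.4 + 4 × 144 = 688.8 kN.
Allowable strength R_n/Ω = 688.8 / 2 = 344 kN.

344 kN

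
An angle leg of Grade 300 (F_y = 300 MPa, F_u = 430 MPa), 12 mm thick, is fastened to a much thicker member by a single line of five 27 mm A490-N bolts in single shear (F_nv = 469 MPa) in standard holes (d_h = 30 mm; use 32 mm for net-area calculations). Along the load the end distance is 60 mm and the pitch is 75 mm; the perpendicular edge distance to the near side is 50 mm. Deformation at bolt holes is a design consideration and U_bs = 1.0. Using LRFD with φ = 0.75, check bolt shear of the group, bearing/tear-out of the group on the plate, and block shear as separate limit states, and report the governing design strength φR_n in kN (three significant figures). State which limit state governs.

Bolt shear: A_b = π·27²/4 = 572.6 mm²; R_n = 469 × 572.6 × 5 × 1 / 1000 = 1343 kN → 0.75 × 1343 = 1010 kN.
Bearing: edge l_c = 45, r_n = 278.6 kN; interior l_c = 45, r_n = 278.6 kN; R_n = 278.6 + 4·278.6 = 1393 kN → 1040 kN.
Block shear: A_gv = 4320, A_nv = 2592, A_nt = 408 mm²; R_n = min(0.6F_uA_nv, 0.6F_yA_gv) + U_bs·F_u·A_nt = 844.2 kN → 633 kN.
Block shear governs: 633 kN.

633 kN (block shear governs)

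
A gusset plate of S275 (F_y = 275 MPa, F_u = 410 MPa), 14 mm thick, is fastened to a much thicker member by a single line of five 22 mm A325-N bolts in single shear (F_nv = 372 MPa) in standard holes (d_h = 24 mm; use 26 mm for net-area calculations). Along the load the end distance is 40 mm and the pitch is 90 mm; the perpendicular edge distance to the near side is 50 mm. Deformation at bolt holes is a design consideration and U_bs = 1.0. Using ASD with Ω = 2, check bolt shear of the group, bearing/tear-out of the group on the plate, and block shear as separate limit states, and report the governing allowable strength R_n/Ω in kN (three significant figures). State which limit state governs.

Bolt shear: A_b = π·22²/4 = 380.1 mm²; R_n = 372 × 380.1 × 5 × 1 / 1000 = 707 kN → 707 / 2 = 354 kN.
Bearing: edge l_c = 28, r_n = 192.9 kN; interior l_c = 66, r_n = 303.1 kN; R_n = 192.9 + 4·303.1 = 1405 kN → 703 kN.
Block shear: A_gv = 5600, A_nv = 3962, A_nt = 518 mm²; R_n = min(0.6F_uA_nv, 0.6F_yA_gv) + U_bs·F_u·A_nt = 1136 kN → 568 kN.
Bolt shear governs: 354 kN.

354 kN (bolt shear governs)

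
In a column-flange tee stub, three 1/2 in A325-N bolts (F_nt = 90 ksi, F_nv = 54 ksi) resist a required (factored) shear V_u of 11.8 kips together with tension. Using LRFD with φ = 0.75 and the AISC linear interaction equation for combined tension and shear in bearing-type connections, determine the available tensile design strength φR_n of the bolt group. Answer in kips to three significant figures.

32 kips

A_b = π·0.5²/4 = 0.1963 in²; f_rv = 11.8 / (3 × 0.1963) = 20.03 ksi.
F'_nt = 1.3 F_nt − (F_nt / φF_nv) f_rv = 1.3·90 − (90/(0.75·54))·20.03 = 72.48 ksi, capped at F_nt → F'_nt = 72.48 ksi.
R_n = F'_nt · A_b · n = 72.48 × 0.1963 × 3 = 42.7 kips.
Design strength φR_n = 0.75 × 42.7 = 32 kips.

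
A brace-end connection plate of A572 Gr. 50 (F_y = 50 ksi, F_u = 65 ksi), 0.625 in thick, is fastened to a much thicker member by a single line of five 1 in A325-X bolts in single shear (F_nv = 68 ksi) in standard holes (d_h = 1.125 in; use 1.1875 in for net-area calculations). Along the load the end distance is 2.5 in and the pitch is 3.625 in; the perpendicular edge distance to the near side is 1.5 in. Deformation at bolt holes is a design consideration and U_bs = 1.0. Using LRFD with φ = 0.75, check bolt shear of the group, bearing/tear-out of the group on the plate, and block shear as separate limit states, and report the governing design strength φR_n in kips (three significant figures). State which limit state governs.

200 kips (bolt shear governs)

Bolt shear: A_b = π·1²/4 = 0.7854 in²; R_n = 68 × 0.7854 × 5 × 1 = 267 kips → 0.75 × 267 = 200 kips.
Bearing: edge l_c = 1.938, r_n = 94.45 kips; interior l_c = 2.5, r_n = 97.5 kips; R_n = 94.45 + 4·97.5 = 484.5 kips → 363 kips.
Block shear: A_gv = 10.62, A_nv = 7.285, A_nt = 0.5664 in²; R_n = min(0.6F_uA_nv, 0.6F_yA_gv) + U_bs·F_u·A_nt = 320.9 kips → 241 kips.
Bolt shear governs: 200 kips.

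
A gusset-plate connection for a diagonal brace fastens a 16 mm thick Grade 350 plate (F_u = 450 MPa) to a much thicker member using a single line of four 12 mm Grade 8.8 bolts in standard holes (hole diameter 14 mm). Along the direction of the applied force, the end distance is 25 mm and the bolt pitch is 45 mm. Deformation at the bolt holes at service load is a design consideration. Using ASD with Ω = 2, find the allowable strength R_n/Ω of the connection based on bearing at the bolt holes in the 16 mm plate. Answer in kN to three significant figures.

Per bolt r_n = 1.2 l_c t F_u ≤ 2.4 d t F_u; upper limit = 2.4 × 12 × 16 × 450 / 1000 = 207.4 kN.
Edge bolt: l_c = 25 − 14/2 = 18 mm → 1.2 × 18 × 16 × 450 / 1000 = 155.5 → r_n = 155.5 kN.
Interior bolts: l_c = 45 − 14 = 31 mm → 1.2 × 31 × 16 × 450 / 1000 = 267.8 → r_n = 207.4 kN.
R_n = 1 × 155.5 + 3 × 207.4 = 777.6 kN.
Allowable strength R_n/Ω = 777.6 / 2 = 389 kN.

389 kN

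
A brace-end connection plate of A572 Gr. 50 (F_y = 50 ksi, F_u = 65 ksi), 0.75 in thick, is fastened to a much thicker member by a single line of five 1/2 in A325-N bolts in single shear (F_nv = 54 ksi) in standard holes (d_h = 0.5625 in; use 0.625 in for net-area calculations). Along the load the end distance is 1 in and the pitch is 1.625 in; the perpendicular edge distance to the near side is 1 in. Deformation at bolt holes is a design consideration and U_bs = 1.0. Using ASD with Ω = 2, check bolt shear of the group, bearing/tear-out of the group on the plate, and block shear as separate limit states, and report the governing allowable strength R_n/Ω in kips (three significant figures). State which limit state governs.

26.5 kips (bolt shear governs)

Bolt shear: A_b = π·0.5²/4 = 0.1963 in²; R_n = 54 × 0.1963 × 5 × 1 = 53.01 kips → 53.01 / 2 = 26.5 kips.
Bearing: edge l_c = 0.7188, r_n = 42.05 kips; interior l_c = 1.062, r_n = 58.5 kips; R_n = 42.05 + 4·58.5 = 276 kips → 138 kips.
Block shear: A_gv = 5.625, A_nv = 3.516, A_nt = 0.5156 in²; R_n = min(0.6F_uA_nv, 0.6F_yA_gv) + U_bs·F_u·A_nt = 170.6 kips → 85.3 kips.
Bolt shear governs: 26.5 kips.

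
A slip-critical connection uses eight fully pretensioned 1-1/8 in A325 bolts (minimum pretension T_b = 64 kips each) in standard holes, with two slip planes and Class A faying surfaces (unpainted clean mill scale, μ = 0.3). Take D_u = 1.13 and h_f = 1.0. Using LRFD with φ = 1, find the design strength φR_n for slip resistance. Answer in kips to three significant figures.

347 kips

R_n = μ · D_u · h_f · T_b · n_s · n_b = 0.3 × 1.13 × 1.0 × 64 × 2 × 8 = 347.1 kips.
Design strength φR_n = 1 × 347.1 = 347 kips.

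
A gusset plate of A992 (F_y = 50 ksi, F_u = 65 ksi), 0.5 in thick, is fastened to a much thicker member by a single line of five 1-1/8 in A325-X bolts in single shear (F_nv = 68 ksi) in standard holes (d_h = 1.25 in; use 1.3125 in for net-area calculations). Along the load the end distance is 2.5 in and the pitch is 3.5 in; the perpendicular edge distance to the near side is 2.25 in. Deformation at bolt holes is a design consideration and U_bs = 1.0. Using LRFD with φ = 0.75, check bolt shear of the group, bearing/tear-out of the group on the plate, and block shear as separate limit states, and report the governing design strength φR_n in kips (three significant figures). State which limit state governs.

Bolt shear: A_b = π·1.125²/4 = 0.994 in²; R_n = 68 × 0.994 × 5 × 1 = 338 kips → 0.75 × 338 = 253 kips.
Bearing: edge l_c = 1.875, r_n = 73.12 kips; interior l_c = 2.25, r_n = 87.75 kips; R_n = 73.12 + 4·87.75 = 424.1 kips → 318 kips.
Block shear: A_gv = 8.25, A_nv = 5.297, A_nt = 0.7969 in²; R_n = min(0.6F_uA_nv, 0.6F_yA_gv) + U_bs·F_u·A_nt = 258.4 kips → 194 kips.
Block shear governs: 194 kips.

194 kips (block shear governs)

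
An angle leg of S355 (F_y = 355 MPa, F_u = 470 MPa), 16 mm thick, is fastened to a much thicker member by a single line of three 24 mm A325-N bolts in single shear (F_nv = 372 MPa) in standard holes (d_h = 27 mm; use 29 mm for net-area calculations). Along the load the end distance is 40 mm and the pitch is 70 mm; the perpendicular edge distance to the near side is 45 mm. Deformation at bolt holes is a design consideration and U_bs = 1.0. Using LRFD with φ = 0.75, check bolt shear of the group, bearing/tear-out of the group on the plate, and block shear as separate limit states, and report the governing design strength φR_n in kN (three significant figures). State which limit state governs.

Bolt shear: A_b = π·24²/4 = 452.4 mm²; R_n = 372 × 452.4 × 3 × 1 / 1000 = 504.9 kN → 0.75 × 504.9 = 379 kN.
Bearing: edge l_c = 26.5, r_n = 239.1 kN; interior l_c = 43, r_n = 388 kN; R_n = 239.1 + 2·388 = 1015 kN → 761 kN.
Block shear: A_gv = 2880, A_nv = 1720, A_nt = 488 mm²; R_n = min(0.6F_uA_nv, 0.6F_yA_gv) + U_bs·F_u·A_nt = 714.4 kN → 536 kN.
Bolt shear governs: 379 kN.

379 kN (bolt shear governs)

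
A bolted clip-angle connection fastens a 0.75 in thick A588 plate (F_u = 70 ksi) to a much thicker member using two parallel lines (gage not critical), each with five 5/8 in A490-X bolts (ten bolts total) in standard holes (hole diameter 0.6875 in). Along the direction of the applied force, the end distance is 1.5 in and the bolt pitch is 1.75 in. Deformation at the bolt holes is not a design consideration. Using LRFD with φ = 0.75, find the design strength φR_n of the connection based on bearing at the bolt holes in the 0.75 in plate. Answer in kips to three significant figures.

Per bolt r_n = 1.5 l_c t F_u ≤ 3.0 d t F_u; upper limit = 3.0 × 0.625 × 0.75 × 70 = 98.44 kips.
Edge bolt: l_c = 1.5 − 0.6875/2 = 1.156 in → 1.5 × 1.156 × 0.75 × 70 = 91.05 → r_n = 91.05 kips.
Interior bolts: l_c = 1.75 − 0.6875 = 1.062 in → 1.5 × 1.062 × 0.75 × 70 = 83.67 → r_n = 83.67 kips.
R_n = 2 × 91.05 + 8 × 83.67 = 851.5 kips.
Design strength φR_n = 0.75 × 851.5 = 639 kips.

639 kips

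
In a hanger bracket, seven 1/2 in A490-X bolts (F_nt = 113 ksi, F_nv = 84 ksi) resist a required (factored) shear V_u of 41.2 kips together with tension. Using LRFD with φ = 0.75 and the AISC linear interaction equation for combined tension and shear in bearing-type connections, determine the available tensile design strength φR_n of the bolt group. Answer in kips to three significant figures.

A_b = π·0.5²/4 = 0.1963 in²; f_rv = 41.2 / (7 × 0.1963) = 29.98 ksi.
F'_nt = 1.3 F_nt − (F_nt / φF_nv) f_rv = 1.3·113 − (113/(0.75·84))·29.98 = 93.13 ksi, capped at F_nt → F'_nt = 93.13 ksi.
R_n = F'_nt · A_b · n = 93.13 × 0.1963 × 7 = 128 kips.
Design strength φR_n = 0.75 × 128 = 96 kips.

96 kips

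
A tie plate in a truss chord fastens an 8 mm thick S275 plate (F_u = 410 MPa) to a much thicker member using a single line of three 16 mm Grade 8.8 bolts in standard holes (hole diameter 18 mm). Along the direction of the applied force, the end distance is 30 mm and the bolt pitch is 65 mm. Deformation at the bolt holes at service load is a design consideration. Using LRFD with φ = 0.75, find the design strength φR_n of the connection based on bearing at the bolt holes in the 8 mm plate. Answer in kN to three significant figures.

251 kN

Per bolt r_n = 1.2 l_c t F_u ≤ 2.4 d t F_u; upper limit = 2.4 × 16 × 8 × 410 / 1000 = 126 kN.
Edge bolt: l_c = 30 − 18/2 = 21 mm → 1.2 × 21 × 8 × 410 / 1000 = 82.66 → r_n = 82.66 kN.
Interior bolts: l_c = 65 − 18 = 47 mm → 1.2 × 47 × 8 × 410 / 1000 = 185 → r_n = 126 kN.
R_n = 1 × 82.66 + 2 × 126 = 334.6 kN.
Design strength φR_n = 0.75 × 334.6 = 251 kN.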